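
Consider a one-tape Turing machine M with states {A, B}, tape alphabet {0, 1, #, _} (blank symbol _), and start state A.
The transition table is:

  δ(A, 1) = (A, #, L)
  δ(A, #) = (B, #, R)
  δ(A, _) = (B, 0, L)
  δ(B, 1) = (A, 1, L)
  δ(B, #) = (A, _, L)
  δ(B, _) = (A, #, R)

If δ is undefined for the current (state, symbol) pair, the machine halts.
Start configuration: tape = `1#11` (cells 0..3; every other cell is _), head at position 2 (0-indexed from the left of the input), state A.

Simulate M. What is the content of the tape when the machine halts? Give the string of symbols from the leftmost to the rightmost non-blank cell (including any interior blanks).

A | 1#[1]1_   read 1 → write #, move L, go to A
A | 1[#]#1_   read # → write #, move R, go to B
B | 1#[#]1_   read # → write _, move L, go to A
A | 1[#]_1_   read # → write #, move R, go to B
B | 1#[_]1_   read _ → write #, move R, go to A
A | 1##[1]_   read 1 → write #, move L, go to A
A | 1#[#]#_   read # → write #, move R, go to B
B | 1##[#]_   read # → write _, move L, go to A
A | 1#[#]__   read # → write #, move R, go to B
B | 1##[_]_   read _ → write #, move R, go to A
A | 1###[_]   read _ → write 0, move L, go to B
B | 1##[#]0   read # → write _, move L, go to A
A | 1#[#]_0   read # → write #, move R, go to B
B | 1##[_]0   read _ → write #, move R, go to A
A | 1###[0]
The non-blank tape span at halt is 1###0.

1###0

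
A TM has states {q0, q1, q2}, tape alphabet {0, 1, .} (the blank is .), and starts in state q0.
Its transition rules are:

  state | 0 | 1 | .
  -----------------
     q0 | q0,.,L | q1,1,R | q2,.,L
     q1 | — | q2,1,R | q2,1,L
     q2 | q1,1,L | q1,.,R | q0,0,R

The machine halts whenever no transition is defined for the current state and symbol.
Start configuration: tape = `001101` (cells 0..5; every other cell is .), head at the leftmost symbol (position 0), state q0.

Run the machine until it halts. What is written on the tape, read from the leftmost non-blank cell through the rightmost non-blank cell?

state=q0 head=0 tape=....[0]01101   (q0,0)→(q0,.,L)
state=q0 head=-1 tape=...[.].01101   (q0,.)→(q2,.,L)
state=q2 head=-2 tape=..[.]..01101   (q2,.)→(q0,0,R)
state=q0 head=-1 tape=..0[.].01101   (q0,.)→(q2,.,L)
state=q2 head=-2 tape=..[0]..01101   (q2,0)→(q1,1,L)
state=q1 head=-3 tape=.[.]1..01101   (q1,.)→(q2,1,L)
state=q2 head=-4 tape=[.]11..01101   (q2,.)→(q0,0,R)
state=q0 head=-3 tape=0[1]1..01101   (q0,1)→(q1,1,R)
state=q1 head=-2 tape=01[1]..01101   (q1,1)→(q2,1,R)
state=q2 head=-1 tape=011[.].01101   (q2,.)→(q0,0,R)
state=q0 head=0 tape=0110[.]01101   (q0,.)→(q2,.,L)
state=q2 head=-1 tape=011[0].01101   (q2,0)→(q1,1,L)
state=q1 head=-2 tape=01[1]1.01101   (q1,1)→(q2,1,R)
state=q2 head=-1 tape=011[1].01101   (q2,1)→(q1,.,R)
state=q1 head=0 tape=011.[.]01101   (q1,.)→(q2,1,L)
state=q2 head=-1 tape=011[.]101101   (q2,.)→(q0,0,R)
state=q0 head=0 tape=0110[1]01101   (q0,1)→(q1,1,R)
state=q1 head=1 tape=01101[0]1101
The non-blank tape span at halt is 0110101101.

0110101101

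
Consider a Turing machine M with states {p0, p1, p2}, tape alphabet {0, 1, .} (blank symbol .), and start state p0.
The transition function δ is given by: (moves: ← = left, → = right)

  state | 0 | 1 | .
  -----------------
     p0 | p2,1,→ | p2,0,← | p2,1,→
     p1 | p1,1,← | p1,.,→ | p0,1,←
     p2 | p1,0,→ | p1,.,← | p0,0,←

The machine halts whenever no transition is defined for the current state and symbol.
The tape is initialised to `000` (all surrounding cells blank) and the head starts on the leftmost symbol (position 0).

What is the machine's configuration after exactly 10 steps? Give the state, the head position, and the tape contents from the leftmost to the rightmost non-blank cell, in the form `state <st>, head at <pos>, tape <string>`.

state=p0 head=0 tape=[0]00.   (p0,0)→(p2,1,→)
state=p2 head=1 tape=1[0]0.   (p2,0)→(p1,0,→)
state=p1 head=2 tape=10[0].   (p1,0)→(p1,1,←)
state=p1 head=1 tape=1[0]1.   (p1,0)→(p1,1,←)
state=p1 head=0 tape=[1]11.   (p1,1)→(p1,.,→)
state=p1 head=1 tape=.[1]1.   (p1,1)→(p1,.,→)
state=p1 head=2 tape=..[1].   (p1,1)→(p1,.,→)
state=p1 head=3 tape=...[.]   (p1,.)→(p0,1,←)
state=p0 head=2 tape=..[.]1   (p0,.)→(p2,1,→)
state=p2 head=3 tape=..1[1]   (p2,1)→(p1,.,←)
state=p1 head=2 tape=..[1].
After 10 steps: state p1, head at 2, tape 1.

state p1, head at 2, tape 1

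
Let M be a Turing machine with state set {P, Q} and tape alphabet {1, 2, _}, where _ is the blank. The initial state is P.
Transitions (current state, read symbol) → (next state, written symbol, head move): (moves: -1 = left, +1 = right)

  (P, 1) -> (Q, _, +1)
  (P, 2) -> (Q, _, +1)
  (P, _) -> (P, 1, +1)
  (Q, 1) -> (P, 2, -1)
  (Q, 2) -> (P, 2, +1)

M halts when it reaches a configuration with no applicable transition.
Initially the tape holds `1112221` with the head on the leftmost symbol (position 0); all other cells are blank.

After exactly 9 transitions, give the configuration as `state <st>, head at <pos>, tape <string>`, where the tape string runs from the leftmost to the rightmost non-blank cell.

state=P head=0 tape=[1]112221   (P,1)→(Q,_,+1)
state=Q head=1 tape=_[1]12221   (Q,1)→(P,2,-1)
state=P head=0 tape=[_]212221   (P,_)→(P,1,+1)
state=P head=1 tape=1[2]12221   (P,2)→(Q,_,+1)
state=Q head=2 tape=1_[1]2221   (Q,1)→(P,2,-1)
state=P head=1 tape=1[_]22221   (P,_)→(P,1,+1)
state=P head=2 tape=11[2]2221   (P,2)→(Q,_,+1)
state=Q head=3 tape=11_[2]221   (Q,2)→(P,2,+1)
state=P head=4 tape=11_2[2]21   (P,2)→(Q,_,+1)
state=Q head=5 tape=11_2_[2]1
After 9 steps: state Q, head at 5, tape 11_2_21.

state Q, head at 5, tape 11_2_21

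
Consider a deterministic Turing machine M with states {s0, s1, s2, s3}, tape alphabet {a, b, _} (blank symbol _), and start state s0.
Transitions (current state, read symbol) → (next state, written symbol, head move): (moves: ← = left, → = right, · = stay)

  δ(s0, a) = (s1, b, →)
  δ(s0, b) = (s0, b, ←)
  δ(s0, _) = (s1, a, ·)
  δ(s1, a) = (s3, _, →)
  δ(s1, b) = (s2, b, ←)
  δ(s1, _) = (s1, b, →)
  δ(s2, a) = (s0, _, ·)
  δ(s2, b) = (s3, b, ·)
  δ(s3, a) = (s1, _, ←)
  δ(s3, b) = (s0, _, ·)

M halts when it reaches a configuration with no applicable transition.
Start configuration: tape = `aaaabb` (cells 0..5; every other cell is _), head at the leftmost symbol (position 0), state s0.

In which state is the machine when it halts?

s3

state=s0 head=0 tape=[a]aaabb_   (s0,a)→(s1,b,→)
state=s1 head=1 tape=b[a]aabb_   (s1,a)→(s3,_,→)
state=s3 head=2 tape=b_[a]abb_   (s3,a)→(s1,_,←)
state=s1 head=1 tape=b[_]_abb_   (s1,_)→(s1,b,→)
state=s1 head=2 tape=bb[_]abb_   (s1,_)→(s1,b,→)
state=s1 head=3 tape=bbb[a]bb_   (s1,a)→(s3,_,→)
state=s3 head=4 tape=bbb_[b]b_   (s3,b)→(s0,_,·)
state=s0 head=4 tape=bbb_[_]b_   (s0,_)→(s1,a,·)
state=s1 head=4 tape=bbb_[a]b_   (s1,a)→(s3,_,→)
state=s3 head=5 tape=bbb__[b]_   (s3,b)→(s0,_,·)
state=s0 head=5 tape=bbb__[_]_   (s0,_)→(s1,a,·)
state=s1 head=5 tape=bbb__[a]_   (s1,a)→(s3,_,→)
state=s3 head=6 tape=bbb___[_]
No transition is defined for (s3, _); M halts in state s3.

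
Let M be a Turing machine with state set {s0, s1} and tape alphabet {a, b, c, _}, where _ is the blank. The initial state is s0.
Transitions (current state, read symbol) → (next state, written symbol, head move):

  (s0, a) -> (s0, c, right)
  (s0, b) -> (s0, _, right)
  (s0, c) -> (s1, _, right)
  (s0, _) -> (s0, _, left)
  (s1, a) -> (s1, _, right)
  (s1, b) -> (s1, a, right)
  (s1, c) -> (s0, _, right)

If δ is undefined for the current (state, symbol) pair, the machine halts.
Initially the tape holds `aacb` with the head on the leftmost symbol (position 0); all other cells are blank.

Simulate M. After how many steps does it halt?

s0 | [a]acb_   read a → write c, move right, go to s0
s0 | c[a]cb_   read a → write c, move right, go to s0
s0 | cc[c]b_   read c → write _, move right, go to s1
s1 | cc_[b]_   read b → write a, move right, go to s1
s1 | cc_a[_]
M halts after 4 transitions.

4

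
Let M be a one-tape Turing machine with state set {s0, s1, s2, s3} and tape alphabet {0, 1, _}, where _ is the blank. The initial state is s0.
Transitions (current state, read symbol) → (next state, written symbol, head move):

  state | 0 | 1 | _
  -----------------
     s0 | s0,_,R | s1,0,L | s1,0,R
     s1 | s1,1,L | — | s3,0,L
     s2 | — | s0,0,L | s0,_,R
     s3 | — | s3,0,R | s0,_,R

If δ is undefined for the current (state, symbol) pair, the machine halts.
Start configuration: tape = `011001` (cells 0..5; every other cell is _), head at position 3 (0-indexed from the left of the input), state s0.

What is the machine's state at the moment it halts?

s0 | 011[0]01__   read 0 → write _, move R, go to s0
s0 | 011_[0]1__   read 0 → write _, move R, go to s0
s0 | 011__[1]__   read 1 → write 0, move L, go to s1
s1 | 011_[_]0__   read _ → write 0, move L, go to s3
s3 | 011[_]00__   read _ → write _, move R, go to s0
s0 | 011_[0]0__   read 0 → write _, move R, go to s0
s0 | 011__[0]__   read 0 → write _, move R, go to s0
s0 | 011___[_]_   read _ → write 0, move R, go to s1
s1 | 011___0[_]   read _ → write 0, move L, go to s3
s3 | 011___[0]0
No transition is defined for (s3, 0); M halts in state s3.

s3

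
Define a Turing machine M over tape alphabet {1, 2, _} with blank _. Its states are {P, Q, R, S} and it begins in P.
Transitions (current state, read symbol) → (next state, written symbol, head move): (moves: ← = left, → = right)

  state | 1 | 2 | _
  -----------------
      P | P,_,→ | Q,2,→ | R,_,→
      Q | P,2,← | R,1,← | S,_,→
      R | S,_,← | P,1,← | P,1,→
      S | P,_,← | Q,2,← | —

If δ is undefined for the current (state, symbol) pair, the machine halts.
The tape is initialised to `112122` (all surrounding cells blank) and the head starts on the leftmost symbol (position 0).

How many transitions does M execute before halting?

P | [1]12122   read 1 → write _, move →, go to P
P | _[1]2122   read 1 → write _, move →, go to P
P | __[2]122   read 2 → write 2, move →, go to Q
Q | __2[1]22   read 1 → write 2, move ←, go to P
P | __[2]222   read 2 → write 2, move →, go to Q
Q | __2[2]22   read 2 → write 1, move ←, go to R
R | __[2]122   read 2 → write 1, move ←, go to P
P | _[_]1122   read _ → write _, move →, go to R
R | __[1]122   read 1 → write _, move ←, go to S
S | _[_]_122
M halts after 9 transitions.

9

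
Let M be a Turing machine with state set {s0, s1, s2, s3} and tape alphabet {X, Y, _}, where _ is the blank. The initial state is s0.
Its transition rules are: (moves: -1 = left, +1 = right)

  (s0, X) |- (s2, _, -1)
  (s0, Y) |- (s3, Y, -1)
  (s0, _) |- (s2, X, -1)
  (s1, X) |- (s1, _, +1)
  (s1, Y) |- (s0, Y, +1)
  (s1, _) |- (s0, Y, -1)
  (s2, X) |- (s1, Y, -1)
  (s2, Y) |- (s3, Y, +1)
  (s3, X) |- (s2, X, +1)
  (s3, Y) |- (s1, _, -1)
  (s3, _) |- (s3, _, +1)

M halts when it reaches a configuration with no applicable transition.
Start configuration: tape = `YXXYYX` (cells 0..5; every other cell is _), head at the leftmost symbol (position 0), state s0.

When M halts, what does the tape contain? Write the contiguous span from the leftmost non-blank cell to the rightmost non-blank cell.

XY_XXYYX

s0 | ___[Y]XXYYX   read Y → write Y, move -1, go to s3
s3 | __[_]YXXYYX   read _ → write _, move +1, go to s3
s3 | ___[Y]XXYYX   read Y → write _, move -1, go to s1
s1 | __[_]_XXYYX   read _ → write Y, move -1, go to s0
s0 | _[_]Y_XXYYX   read _ → write X, move -1, go to s2
s2 | [_]XY_XXYYX
The non-blank tape span at halt is XY_XXYYX.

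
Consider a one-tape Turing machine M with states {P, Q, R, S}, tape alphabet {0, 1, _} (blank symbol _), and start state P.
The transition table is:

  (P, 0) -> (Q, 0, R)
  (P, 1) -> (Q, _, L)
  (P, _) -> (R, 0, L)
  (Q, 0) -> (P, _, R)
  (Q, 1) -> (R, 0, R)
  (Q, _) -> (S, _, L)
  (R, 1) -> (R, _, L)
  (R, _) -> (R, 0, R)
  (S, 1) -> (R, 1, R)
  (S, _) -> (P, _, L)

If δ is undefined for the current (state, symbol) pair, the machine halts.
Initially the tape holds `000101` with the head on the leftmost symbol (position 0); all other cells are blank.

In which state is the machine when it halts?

R

P | [0]00101   read 0 → write 0, move R, go to Q
Q | 0[0]0101   read 0 → write _, move R, go to P
P | 0_[0]101   read 0 → write 0, move R, go to Q
Q | 0_0[1]01   read 1 → write 0, move R, go to R
R | 0_00[0]1
No transition is defined for (R, 0); M halts in state R.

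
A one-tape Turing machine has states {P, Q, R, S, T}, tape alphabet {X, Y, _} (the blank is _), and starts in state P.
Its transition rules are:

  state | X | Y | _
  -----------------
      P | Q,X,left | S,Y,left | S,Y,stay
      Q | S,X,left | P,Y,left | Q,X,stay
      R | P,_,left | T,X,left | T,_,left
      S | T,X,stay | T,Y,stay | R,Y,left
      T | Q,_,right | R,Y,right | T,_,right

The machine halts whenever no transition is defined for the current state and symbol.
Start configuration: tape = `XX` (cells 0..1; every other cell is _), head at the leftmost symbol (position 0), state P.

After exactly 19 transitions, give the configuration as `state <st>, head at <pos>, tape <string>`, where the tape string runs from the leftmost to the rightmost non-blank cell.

P | _____[X]X   read X → write X, move left, go to Q
Q | ____[_]XX   read _ → write X, move stay, go to Q
Q | ____[X]XX   read X → write X, move left, go to S
S | ___[_]XXX   read _ → write Y, move left, go to R
R | __[_]YXXX   read _ → write _, move left, go to T
T | _[_]_YXXX   read _ → write _, move right, go to T
T | __[_]YXXX   read _ → write _, move right, go to T
T | ___[Y]XXX   read Y → write Y, move right, go to R
R | ___Y[X]XX   read X → write _, move left, go to P
P | ___[Y]_XX   read Y → write Y, move left, go to S
S | __[_]Y_XX   read _ → write Y, move left, go to R
R | _[_]YY_XX   read _ → write _, move left, go to T
T | [_]_YY_XX   read _ → write _, move right, go to T
T | _[_]YY_XX   read _ → write _, move right, go to T
T | __[Y]Y_XX   read Y → write Y, move right, go to R
R | __Y[Y]_XX   read Y → write X, move left, go to T
T | __[Y]X_XX   read Y → write Y, move right, go to R
R | __Y[X]_XX   read X → write _, move left, go to P
P | __[Y]__XX   read Y → write Y, move left, go to S
S | _[_]Y__XX
After 19 steps: state S, head at -4, tape Y__XX.

state S, head at -4, tape Y__XX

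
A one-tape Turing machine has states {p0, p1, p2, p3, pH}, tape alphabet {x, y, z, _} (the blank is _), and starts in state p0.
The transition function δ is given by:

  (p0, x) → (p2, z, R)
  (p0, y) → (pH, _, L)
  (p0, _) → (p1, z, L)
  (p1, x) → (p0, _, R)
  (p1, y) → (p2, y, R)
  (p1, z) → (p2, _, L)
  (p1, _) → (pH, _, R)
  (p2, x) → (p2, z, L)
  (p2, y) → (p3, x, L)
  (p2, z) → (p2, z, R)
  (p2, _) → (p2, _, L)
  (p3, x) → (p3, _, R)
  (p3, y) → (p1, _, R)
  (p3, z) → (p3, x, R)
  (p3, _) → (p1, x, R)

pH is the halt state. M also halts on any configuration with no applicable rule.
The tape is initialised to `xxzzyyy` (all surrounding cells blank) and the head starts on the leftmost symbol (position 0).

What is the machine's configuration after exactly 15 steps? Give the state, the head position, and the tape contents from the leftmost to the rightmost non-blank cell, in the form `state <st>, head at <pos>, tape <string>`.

state=p0 head=0 tape=[x]xzzyyy_   (p0,x)→(p2,z,R)
state=p2 head=1 tape=z[x]zzyyy_   (p2,x)→(p2,z,L)
state=p2 head=0 tape=[z]zzzyyy_   (p2,z)→(p2,z,R)
state=p2 head=1 tape=z[z]zzyyy_   (p2,z)→(p2,z,R)
state=p2 head=2 tape=zz[z]zyyy_   (p2,z)→(p2,z,R)
state=p2 head=3 tape=zzz[z]yyy_   (p2,z)→(p2,z,R)
state=p2 head=4 tape=zzzz[y]yy_   (p2,y)→(p3,x,L)
state=p3 head=3 tape=zzz[z]xyy_   (p3,z)→(p3,x,R)
state=p3 head=4 tape=zzzx[x]yy_   (p3,x)→(p3,_,R)
state=p3 head=5 tape=zzzx_[y]y_   (p3,y)→(p1,_,R)
state=p1 head=6 tape=zzzx__[y]_   (p1,y)→(p2,y,R)
state=p2 head=7 tape=zzzx__y[_]   (p2,_)→(p2,_,L)
state=p2 head=6 tape=zzzx__[y]_   (p2,y)→(p3,x,L)
state=p3 head=5 tape=zzzx_[_]x_   (p3,_)→(p1,x,R)
state=p1 head=6 tape=zzzx_x[x]_   (p1,x)→(p0,_,R)
state=p0 head=7 tape=zzzx_x_[_]
After 15 steps: state p0, head at 7, tape zzzx_x.

state p0, head at 7, tape zzzx_x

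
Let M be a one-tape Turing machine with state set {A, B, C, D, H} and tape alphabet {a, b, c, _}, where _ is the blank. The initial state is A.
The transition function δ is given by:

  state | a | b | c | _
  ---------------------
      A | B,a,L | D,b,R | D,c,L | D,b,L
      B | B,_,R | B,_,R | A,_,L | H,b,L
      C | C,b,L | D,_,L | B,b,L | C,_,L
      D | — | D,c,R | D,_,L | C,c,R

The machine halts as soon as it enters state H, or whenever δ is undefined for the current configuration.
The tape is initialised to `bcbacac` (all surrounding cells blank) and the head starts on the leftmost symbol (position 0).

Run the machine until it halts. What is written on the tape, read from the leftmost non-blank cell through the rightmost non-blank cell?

bb___acac

A | ___[b]cbacac   read b → write b, move R, go to D
D | ___b[c]bacac   read c → write _, move L, go to D
D | ___[b]_bacac   read b → write c, move R, go to D
D | ___c[_]bacac   read _ → write c, move R, go to C
C | ___cc[b]acac   read b → write _, move L, go to D
D | ___c[c]_acac   read c → write _, move L, go to D
D | ___[c]__acac   read c → write _, move L, go to D
D | __[_]___acac   read _ → write c, move R, go to C
C | __c[_]__acac   read _ → write _, move L, go to C
C | __[c]___acac   read c → write b, move L, go to B
B | _[_]b___acac   read _ → write b, move L, go to H
H | [_]bb___acac
The non-blank tape span at halt is bb___acac.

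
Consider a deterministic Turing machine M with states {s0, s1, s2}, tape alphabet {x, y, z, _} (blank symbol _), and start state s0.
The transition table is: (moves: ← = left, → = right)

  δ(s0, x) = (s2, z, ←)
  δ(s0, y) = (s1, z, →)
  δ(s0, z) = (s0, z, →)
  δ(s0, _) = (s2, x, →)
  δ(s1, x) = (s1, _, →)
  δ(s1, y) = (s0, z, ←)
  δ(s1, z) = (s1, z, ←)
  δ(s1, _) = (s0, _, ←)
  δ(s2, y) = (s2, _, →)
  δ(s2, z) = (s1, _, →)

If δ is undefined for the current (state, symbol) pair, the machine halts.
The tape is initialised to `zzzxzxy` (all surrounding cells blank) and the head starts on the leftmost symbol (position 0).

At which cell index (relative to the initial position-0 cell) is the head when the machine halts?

3

s0 | [z]zzxzxy   read z → write z, move →, go to s0
s0 | z[z]zxzxy   read z → write z, move →, go to s0
s0 | zz[z]xzxy   read z → write z, move →, go to s0
s0 | zzz[x]zxy   read x → write z, move ←, go to s2
s2 | zz[z]zzxy   read z → write _, move →, go to s1
s1 | zz_[z]zxy   read z → write z, move ←, go to s1
s1 | zz[_]zzxy   read _ → write _, move ←, go to s0
s0 | z[z]_zzxy   read z → write z, move →, go to s0
s0 | zz[_]zzxy   read _ → write x, move →, go to s2
s2 | zzx[z]zxy   read z → write _, move →, go to s1
s1 | zzx_[z]xy   read z → write z, move ←, go to s1
s1 | zzx[_]zxy   read _ → write _, move ←, go to s0
s0 | zz[x]_zxy   read x → write z, move ←, go to s2
s2 | z[z]z_zxy   read z → write _, move →, go to s1
s1 | z_[z]_zxy   read z → write z, move ←, go to s1
s1 | z[_]z_zxy   read _ → write _, move ←, go to s0
s0 | [z]_z_zxy   read z → write z, move →, go to s0
s0 | z[_]z_zxy   read _ → write x, move →, go to s2
s2 | zx[z]_zxy   read z → write _, move →, go to s1
s1 | zx_[_]zxy   read _ → write _, move ←, go to s0
s0 | zx[_]_zxy   read _ → write x, move →, go to s2
s2 | zxx[_]zxy
At halt the head is at cell 3.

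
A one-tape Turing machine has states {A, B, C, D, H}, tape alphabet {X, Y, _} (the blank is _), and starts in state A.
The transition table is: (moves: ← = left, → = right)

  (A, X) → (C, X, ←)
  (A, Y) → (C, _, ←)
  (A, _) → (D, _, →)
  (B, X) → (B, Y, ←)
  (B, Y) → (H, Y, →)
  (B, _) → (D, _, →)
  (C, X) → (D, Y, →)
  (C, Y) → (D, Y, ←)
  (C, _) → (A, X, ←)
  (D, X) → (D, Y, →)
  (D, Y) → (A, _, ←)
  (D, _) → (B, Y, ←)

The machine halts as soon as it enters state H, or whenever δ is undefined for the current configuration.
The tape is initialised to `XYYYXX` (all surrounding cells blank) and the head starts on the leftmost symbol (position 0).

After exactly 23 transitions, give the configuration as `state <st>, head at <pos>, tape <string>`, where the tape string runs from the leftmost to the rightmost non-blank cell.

state A, head at -3, tape Y__YYXX

state=A head=0 tape=___[X]YYYXX   (A,X)→(C,X,←)
state=C head=-1 tape=__[_]XYYYXX   (C,_)→(A,X,←)
state=A head=-2 tape=_[_]XXYYYXX   (A,_)→(D,_,→)
state=D head=-1 tape=__[X]XYYYXX   (D,X)→(D,Y,→)
state=D head=0 tape=__Y[X]YYYXX   (D,X)→(D,Y,→)
state=D head=1 tape=__YY[Y]YYXX   (D,Y)→(A,_,←)
state=A head=0 tape=__Y[Y]_YYXX   (A,Y)→(C,_,←)
state=C head=-1 tape=__[Y]__YYXX   (C,Y)→(D,Y,←)
state=D head=-2 tape=_[_]Y__YYXX   (D,_)→(B,Y,←)
state=B head=-3 tape=[_]YY__YYXX   (B,_)→(D,_,→)
state=D head=-2 tape=_[Y]Y__YYXX   (D,Y)→(A,_,←)
state=A head=-3 tape=[_]_Y__YYXX   (A,_)→(D,_,→)
state=D head=-2 tape=_[_]Y__YYXX   (D,_)→(B,Y,←)
state=B head=-3 tape=[_]YY__YYXX   (B,_)→(D,_,→)
state=D head=-2 tape=_[Y]Y__YYXX   (D,Y)→(A,_,←)
state=A head=-3 tape=[_]_Y__YYXX   (A,_)→(D,_,→)
state=D head=-2 tape=_[_]Y__YYXX   (D,_)→(B,Y,←)
state=B head=-3 tape=[_]YY__YYXX   (B,_)→(D,_,→)
state=D head=-2 tape=_[Y]Y__YYXX   (D,Y)→(A,_,←)
state=A head=-3 tape=[_]_Y__YYXX   (A,_)→(D,_,→)
state=D head=-2 tape=_[_]Y__YYXX   (D,_)→(B,Y,←)
state=B head=-3 tape=[_]YY__YYXX   (B,_)→(D,_,→)
state=D head=-2 tape=_[Y]Y__YYXX   (D,Y)→(A,_,←)
state=A head=-3 tape=[_]_Y__YYXX
After 23 steps: state A, head at -3, tape Y__YYXX.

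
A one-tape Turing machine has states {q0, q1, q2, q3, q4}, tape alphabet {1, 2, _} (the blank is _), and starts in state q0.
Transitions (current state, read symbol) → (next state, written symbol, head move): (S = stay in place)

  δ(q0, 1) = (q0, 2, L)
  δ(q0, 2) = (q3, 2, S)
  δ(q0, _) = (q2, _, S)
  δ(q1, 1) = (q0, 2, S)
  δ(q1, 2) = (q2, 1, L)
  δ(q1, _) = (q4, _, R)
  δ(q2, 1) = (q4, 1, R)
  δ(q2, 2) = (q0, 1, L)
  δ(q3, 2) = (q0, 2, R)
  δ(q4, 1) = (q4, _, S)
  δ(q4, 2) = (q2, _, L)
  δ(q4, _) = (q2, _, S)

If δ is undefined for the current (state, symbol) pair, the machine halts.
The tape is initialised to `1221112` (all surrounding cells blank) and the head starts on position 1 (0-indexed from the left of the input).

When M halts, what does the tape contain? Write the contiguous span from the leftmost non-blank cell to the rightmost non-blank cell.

1222222

state=q0 head=1 tape=1[2]21112_   (q0,2)→(q3,2,S)
state=q3 head=1 tape=1[2]21112_   (q3,2)→(q0,2,R)
state=q0 head=2 tape=12[2]1112_   (q0,2)→(q3,2,S)
state=q3 head=2 tape=12[2]1112_   (q3,2)→(q0,2,R)
state=q0 head=3 tape=122[1]112_   (q0,1)→(q0,2,L)
state=q0 head=2 tape=12[2]2112_   (q0,2)→(q3,2,S)
state=q3 head=2 tape=12[2]2112_   (q3,2)→(q0,2,R)
state=q0 head=3 tape=122[2]112_   (q0,2)→(q3,2,S)
state=q3 head=3 tape=122[2]112_   (q3,2)→(q0,2,R)
state=q0 head=4 tape=1222[1]12_   (q0,1)→(q0,2,L)
state=q0 head=3 tape=122[2]212_   (q0,2)→(q3,2,S)
state=q3 head=3 tape=122[2]212_   (q3,2)→(q0,2,R)
state=q0 head=4 tape=1222[2]12_   (q0,2)→(q3,2,S)
state=q3 head=4 tape=1222[2]12_   (q3,2)→(q0,2,R)
state=q0 head=5 tape=12222[1]2_   (q0,1)→(q0,2,L)
state=q0 head=4 tape=1222[2]22_   (q0,2)→(q3,2,S)
state=q3 head=4 tape=1222[2]22_   (q3,2)→(q0,2,R)
state=q0 head=5 tape=12222[2]2_   (q0,2)→(q3,2,S)
state=q3 head=5 tape=12222[2]2_   (q3,2)→(q0,2,R)
state=q0 head=6 tape=122222[2]_   (q0,2)→(q3,2,S)
state=q3 head=6 tape=122222[2]_   (q3,2)→(q0,2,R)
state=q0 head=7 tape=1222222[_]   (q0,_)→(q2,_,S)
state=q2 head=7 tape=1222222[_]
The non-blank tape span at halt is 1222222.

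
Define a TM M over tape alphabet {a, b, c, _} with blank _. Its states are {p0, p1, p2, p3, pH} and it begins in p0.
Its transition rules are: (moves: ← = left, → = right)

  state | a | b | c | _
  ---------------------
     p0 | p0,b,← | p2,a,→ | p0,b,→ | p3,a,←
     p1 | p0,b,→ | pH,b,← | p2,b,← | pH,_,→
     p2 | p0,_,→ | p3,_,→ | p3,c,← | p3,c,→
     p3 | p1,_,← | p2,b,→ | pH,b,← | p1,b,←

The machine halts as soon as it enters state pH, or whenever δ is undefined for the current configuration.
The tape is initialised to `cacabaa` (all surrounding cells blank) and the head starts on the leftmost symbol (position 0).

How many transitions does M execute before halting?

state=p0 head=0 tape=[c]acabaa   (p0,c)→(p0,b,→)
state=p0 head=1 tape=b[a]cabaa   (p0,a)→(p0,b,←)
state=p0 head=0 tape=[b]bcabaa   (p0,b)→(p2,a,→)
state=p2 head=1 tape=a[b]cabaa   (p2,b)→(p3,_,→)
state=p3 head=2 tape=a_[c]abaa   (p3,c)→(pH,b,←)
state=pH head=1 tape=a[_]babaa
M halts after 5 transitions.

5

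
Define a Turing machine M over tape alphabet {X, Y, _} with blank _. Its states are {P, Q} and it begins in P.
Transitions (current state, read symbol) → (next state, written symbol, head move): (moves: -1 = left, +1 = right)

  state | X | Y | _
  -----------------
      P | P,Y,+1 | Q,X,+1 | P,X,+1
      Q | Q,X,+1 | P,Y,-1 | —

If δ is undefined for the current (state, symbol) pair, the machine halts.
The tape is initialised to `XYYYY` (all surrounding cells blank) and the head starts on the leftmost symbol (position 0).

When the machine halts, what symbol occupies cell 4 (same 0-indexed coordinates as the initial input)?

state=P head=0 tape=[X]YYYY_   (P,X)→(P,Y,+1)
state=P head=1 tape=Y[Y]YYY_   (P,Y)→(Q,X,+1)
state=Q head=2 tape=YX[Y]YY_   (Q,Y)→(P,Y,-1)
state=P head=1 tape=Y[X]YYY_   (P,X)→(P,Y,+1)
state=P head=2 tape=YY[Y]YY_   (P,Y)→(Q,X,+1)
state=Q head=3 tape=YYX[Y]Y_   (Q,Y)→(P,Y,-1)
state=P head=2 tape=YY[X]YY_   (P,X)→(P,Y,+1)
state=P head=3 tape=YYY[Y]Y_   (P,Y)→(Q,X,+1)
state=Q head=4 tape=YYYX[Y]_   (Q,Y)→(P,Y,-1)
state=P head=3 tape=YYY[X]Y_   (P,X)→(P,Y,+1)
state=P head=4 tape=YYYY[Y]_   (P,Y)→(Q,X,+1)
state=Q head=5 tape=YYYYX[_]
Cell 4 holds X when M halts.

X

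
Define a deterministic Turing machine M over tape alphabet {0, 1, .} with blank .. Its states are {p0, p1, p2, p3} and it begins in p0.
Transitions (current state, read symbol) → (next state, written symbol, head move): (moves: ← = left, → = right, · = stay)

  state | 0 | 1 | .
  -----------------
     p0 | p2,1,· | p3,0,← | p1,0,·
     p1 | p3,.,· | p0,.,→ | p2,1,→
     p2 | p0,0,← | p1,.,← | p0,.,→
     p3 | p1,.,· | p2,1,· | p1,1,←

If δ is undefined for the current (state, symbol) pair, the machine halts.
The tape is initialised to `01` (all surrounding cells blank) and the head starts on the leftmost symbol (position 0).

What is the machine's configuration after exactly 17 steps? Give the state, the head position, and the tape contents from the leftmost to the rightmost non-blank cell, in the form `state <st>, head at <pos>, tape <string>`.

state=p0 head=0 tape=..[0]1   (p0,0)→(p2,1,·)
state=p2 head=0 tape=..[1]1   (p2,1)→(p1,.,←)
state=p1 head=-1 tape=.[.].1   (p1,.)→(p2,1,→)
state=p2 head=0 tape=.1[.]1   (p2,.)→(p0,.,→)
state=p0 head=1 tape=.1.[1]   (p0,1)→(p3,0,←)
state=p3 head=0 tape=.1[.]0   (p3,.)→(p1,1,←)
state=p1 head=-1 tape=.[1]10   (p1,1)→(p0,.,→)
state=p0 head=0 tape=..[1]0   (p0,1)→(p3,0,←)
state=p3 head=-1 tape=.[.]00   (p3,.)→(p1,1,←)
state=p1 head=-2 tape=[.]100   (p1,.)→(p2,1,→)
state=p2 head=-1 tape=1[1]00   (p2,1)→(p1,.,←)
state=p1 head=-2 tape=[1].00   (p1,1)→(p0,.,→)
state=p0 head=-1 tape=.[.]00   (p0,.)→(p1,0,·)
state=p1 head=-1 tape=.[0]00   (p1,0)→(p3,.,·)
state=p3 head=-1 tape=.[.]00   (p3,.)→(p1,1,←)
state=p1 head=-2 tape=[.]100   (p1,.)→(p2,1,→)
state=p2 head=-1 tape=1[1]00   (p2,1)→(p1,.,←)
state=p1 head=-2 tape=[1].00
After 17 steps: state p1, head at -2, tape 1.00.

state p1, head at -2, tape 1.00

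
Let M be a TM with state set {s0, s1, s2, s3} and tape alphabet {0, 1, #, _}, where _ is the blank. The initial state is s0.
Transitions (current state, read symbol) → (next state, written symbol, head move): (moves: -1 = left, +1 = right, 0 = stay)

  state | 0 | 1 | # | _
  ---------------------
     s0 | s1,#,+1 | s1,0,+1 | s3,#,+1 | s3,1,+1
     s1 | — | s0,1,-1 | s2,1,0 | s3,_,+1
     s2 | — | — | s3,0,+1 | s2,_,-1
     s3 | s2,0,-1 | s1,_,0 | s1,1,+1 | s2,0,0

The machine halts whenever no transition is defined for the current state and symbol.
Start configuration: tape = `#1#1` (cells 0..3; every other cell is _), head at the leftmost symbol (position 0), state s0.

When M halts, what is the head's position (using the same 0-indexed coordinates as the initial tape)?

state=s0 head=0 tape=[#]1#1_   (s0,#)→(s3,#,+1)
state=s3 head=1 tape=#[1]#1_   (s3,1)→(s1,_,0)
state=s1 head=1 tape=#[_]#1_   (s1,_)→(s3,_,+1)
state=s3 head=2 tape=#_[#]1_   (s3,#)→(s1,1,+1)
state=s1 head=3 tape=#_1[1]_   (s1,1)→(s0,1,-1)
state=s0 head=2 tape=#_[1]1_   (s0,1)→(s1,0,+1)
state=s1 head=3 tape=#_0[1]_   (s1,1)→(s0,1,-1)
state=s0 head=2 tape=#_[0]1_   (s0,0)→(s1,#,+1)
state=s1 head=3 tape=#_#[1]_   (s1,1)→(s0,1,-1)
state=s0 head=2 tape=#_[#]1_   (s0,#)→(s3,#,+1)
state=s3 head=3 tape=#_#[1]_   (s3,1)→(s1,_,0)
state=s1 head=3 tape=#_#[_]_   (s1,_)→(s3,_,+1)
state=s3 head=4 tape=#_#_[_]   (s3,_)→(s2,0,0)
state=s2 head=4 tape=#_#_[0]
At halt the head is at cell 4.

4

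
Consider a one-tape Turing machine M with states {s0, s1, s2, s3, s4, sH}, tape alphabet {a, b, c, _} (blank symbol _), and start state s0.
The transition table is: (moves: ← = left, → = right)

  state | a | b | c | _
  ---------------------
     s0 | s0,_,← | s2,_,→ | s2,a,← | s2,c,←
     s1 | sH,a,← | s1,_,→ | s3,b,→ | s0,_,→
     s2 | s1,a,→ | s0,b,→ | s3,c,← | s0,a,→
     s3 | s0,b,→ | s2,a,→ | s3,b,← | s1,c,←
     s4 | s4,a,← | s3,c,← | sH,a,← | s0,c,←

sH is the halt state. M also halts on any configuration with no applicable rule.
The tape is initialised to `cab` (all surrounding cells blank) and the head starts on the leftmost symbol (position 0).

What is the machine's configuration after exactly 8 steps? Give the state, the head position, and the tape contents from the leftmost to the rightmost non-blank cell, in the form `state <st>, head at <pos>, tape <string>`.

state s1, head at -2, tape aa__ab

state=s0 head=0 tape=___[c]ab   (s0,c)→(s2,a,←)
state=s2 head=-1 tape=__[_]aab   (s2,_)→(s0,a,→)
state=s0 head=0 tape=__a[a]ab   (s0,a)→(s0,_,←)
state=s0 head=-1 tape=__[a]_ab   (s0,a)→(s0,_,←)
state=s0 head=-2 tape=_[_]__ab   (s0,_)→(s2,c,←)
state=s2 head=-3 tape=[_]c__ab   (s2,_)→(s0,a,→)
state=s0 head=-2 tape=a[c]__ab   (s0,c)→(s2,a,←)
state=s2 head=-3 tape=[a]a__ab   (s2,a)→(s1,a,→)
state=s1 head=-2 tape=a[a]__ab
After 8 steps: state s1, head at -2, tape aa__ab.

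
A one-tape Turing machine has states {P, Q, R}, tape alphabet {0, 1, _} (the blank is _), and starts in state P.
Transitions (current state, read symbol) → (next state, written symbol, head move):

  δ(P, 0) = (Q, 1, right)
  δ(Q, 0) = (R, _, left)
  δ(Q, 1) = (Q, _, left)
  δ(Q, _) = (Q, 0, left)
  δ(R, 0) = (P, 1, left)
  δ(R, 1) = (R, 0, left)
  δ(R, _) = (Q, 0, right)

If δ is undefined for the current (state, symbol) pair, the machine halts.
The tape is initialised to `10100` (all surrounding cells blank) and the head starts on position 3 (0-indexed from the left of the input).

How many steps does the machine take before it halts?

5

state=P head=3 tape=101[0]0   (P,0)→(Q,1,right)
state=Q head=4 tape=1011[0]   (Q,0)→(R,_,left)
state=R head=3 tape=101[1]_   (R,1)→(R,0,left)
state=R head=2 tape=10[1]0_   (R,1)→(R,0,left)
state=R head=1 tape=1[0]00_   (R,0)→(P,1,left)
state=P head=0 tape=[1]100_
M halts after 5 transitions.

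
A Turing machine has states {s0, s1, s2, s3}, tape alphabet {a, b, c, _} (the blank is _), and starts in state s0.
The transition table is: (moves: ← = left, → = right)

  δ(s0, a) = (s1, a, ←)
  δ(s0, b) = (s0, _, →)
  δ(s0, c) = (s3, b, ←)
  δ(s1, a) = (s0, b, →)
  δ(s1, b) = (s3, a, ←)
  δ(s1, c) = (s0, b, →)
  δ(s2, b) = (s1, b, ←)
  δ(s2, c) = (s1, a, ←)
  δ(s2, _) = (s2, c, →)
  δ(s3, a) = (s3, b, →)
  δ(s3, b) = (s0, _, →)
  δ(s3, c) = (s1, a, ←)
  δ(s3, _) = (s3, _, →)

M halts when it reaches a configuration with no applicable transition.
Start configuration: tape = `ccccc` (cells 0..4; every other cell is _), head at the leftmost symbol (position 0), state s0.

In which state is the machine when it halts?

s0

s0 | _[c]cccc_   read c → write b, move ←, go to s3
s3 | [_]bcccc_   read _ → write _, move →, go to s3
s3 | _[b]cccc_   read b → write _, move →, go to s0
s0 | __[c]ccc_   read c → write b, move ←, go to s3
s3 | _[_]bccc_   read _ → write _, move →, go to s3
s3 | __[b]ccc_   read b → write _, move →, go to s0
s0 | ___[c]cc_   read c → write b, move ←, go to s3
s3 | __[_]bcc_   read _ → write _, move →, go to s3
s3 | ___[b]cc_   read b → write _, move →, go to s0
s0 | ____[c]c_   read c → write b, move ←, go to s3
s3 | ___[_]bc_   read _ → write _, move →, go to s3
s3 | ____[b]c_   read b → write _, move →, go to s0
s0 | _____[c]_   read c → write b, move ←, go to s3
s3 | ____[_]b_   read _ → write _, move →, go to s3
s3 | _____[b]_   read b → write _, move →, go to s0
s0 | ______[_]
No transition is defined for (s0, _); M halts in state s0.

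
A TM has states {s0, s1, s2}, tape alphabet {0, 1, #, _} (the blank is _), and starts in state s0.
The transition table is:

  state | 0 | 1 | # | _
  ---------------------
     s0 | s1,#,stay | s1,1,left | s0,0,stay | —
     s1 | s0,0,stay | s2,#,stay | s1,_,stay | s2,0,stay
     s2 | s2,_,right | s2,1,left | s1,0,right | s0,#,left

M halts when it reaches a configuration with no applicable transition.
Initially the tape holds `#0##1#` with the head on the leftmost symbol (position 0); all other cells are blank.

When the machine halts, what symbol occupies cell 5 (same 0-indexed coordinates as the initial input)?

_

state=s0 head=0 tape=[#]0##1#_   (s0,#)→(s0,0,stay)
state=s0 head=0 tape=[0]0##1#_   (s0,0)→(s1,#,stay)
state=s1 head=0 tape=[#]0##1#_   (s1,#)→(s1,_,stay)
state=s1 head=0 tape=[_]0##1#_   (s1,_)→(s2,0,stay)
state=s2 head=0 tape=[0]0##1#_   (s2,0)→(s2,_,right)
state=s2 head=1 tape=_[0]##1#_   (s2,0)→(s2,_,right)
state=s2 head=2 tape=__[#]#1#_   (s2,#)→(s1,0,right)
state=s1 head=3 tape=__0[#]1#_   (s1,#)→(s1,_,stay)
state=s1 head=3 tape=__0[_]1#_   (s1,_)→(s2,0,stay)
state=s2 head=3 tape=__0[0]1#_   (s2,0)→(s2,_,right)
state=s2 head=4 tape=__0_[1]#_   (s2,1)→(s2,1,left)
state=s2 head=3 tape=__0[_]1#_   (s2,_)→(s0,#,left)
state=s0 head=2 tape=__[0]#1#_   (s0,0)→(s1,#,stay)
state=s1 head=2 tape=__[#]#1#_   (s1,#)→(s1,_,stay)
state=s1 head=2 tape=__[_]#1#_   (s1,_)→(s2,0,stay)
state=s2 head=2 tape=__[0]#1#_   (s2,0)→(s2,_,right)
state=s2 head=3 tape=___[#]1#_   (s2,#)→(s1,0,right)
state=s1 head=4 tape=___0[1]#_   (s1,1)→(s2,#,stay)
state=s2 head=4 tape=___0[#]#_   (s2,#)→(s1,0,right)
state=s1 head=5 tape=___00[#]_   (s1,#)→(s1,_,stay)
state=s1 head=5 tape=___00[_]_   (s1,_)→(s2,0,stay)
state=s2 head=5 tape=___00[0]_   (s2,0)→(s2,_,right)
state=s2 head=6 tape=___00_[_]   (s2,_)→(s0,#,left)
state=s0 head=5 tape=___00[_]#
Cell 5 holds _ when M halts.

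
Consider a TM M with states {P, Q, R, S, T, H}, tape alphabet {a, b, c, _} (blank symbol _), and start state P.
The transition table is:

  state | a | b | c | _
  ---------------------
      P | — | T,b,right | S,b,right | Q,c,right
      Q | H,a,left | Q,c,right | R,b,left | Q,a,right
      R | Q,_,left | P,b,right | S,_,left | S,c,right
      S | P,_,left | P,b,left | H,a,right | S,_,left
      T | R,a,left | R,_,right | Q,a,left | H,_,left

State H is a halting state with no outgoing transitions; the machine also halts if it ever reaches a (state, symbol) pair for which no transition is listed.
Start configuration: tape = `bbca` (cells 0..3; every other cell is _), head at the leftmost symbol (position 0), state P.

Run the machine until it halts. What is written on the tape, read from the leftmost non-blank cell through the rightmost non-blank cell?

ccaaa

state=P head=0 tape=_[b]bca   (P,b)→(T,b,right)
state=T head=1 tape=_b[b]ca   (T,b)→(R,_,right)
state=R head=2 tape=_b_[c]a   (R,c)→(S,_,left)
state=S head=1 tape=_b[_]_a   (S,_)→(S,_,left)
state=S head=0 tape=_[b]__a   (S,b)→(P,b,left)
state=P head=-1 tape=[_]b__a   (P,_)→(Q,c,right)
state=Q head=0 tape=c[b]__a   (Q,b)→(Q,c,right)
state=Q head=1 tape=cc[_]_a   (Q,_)→(Q,a,right)
state=Q head=2 tape=cca[_]a   (Q,_)→(Q,a,right)
state=Q head=3 tape=ccaa[a]   (Q,a)→(H,a,left)
state=H head=2 tape=cca[a]a
The non-blank tape span at halt is ccaaa.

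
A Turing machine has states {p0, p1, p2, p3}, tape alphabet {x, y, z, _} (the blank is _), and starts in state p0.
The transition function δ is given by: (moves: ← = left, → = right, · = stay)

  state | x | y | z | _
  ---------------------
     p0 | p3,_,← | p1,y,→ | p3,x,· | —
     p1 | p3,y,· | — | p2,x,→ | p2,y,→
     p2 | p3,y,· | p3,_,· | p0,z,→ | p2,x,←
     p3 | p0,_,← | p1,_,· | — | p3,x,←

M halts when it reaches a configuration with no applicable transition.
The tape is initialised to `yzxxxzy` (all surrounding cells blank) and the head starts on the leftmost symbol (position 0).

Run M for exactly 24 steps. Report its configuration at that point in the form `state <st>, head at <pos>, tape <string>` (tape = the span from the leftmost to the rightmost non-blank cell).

state p1, head at 8, tape yxyyyzyy

p0 | [y]zxxxzy__   read y → write y, move →, go to p1
p1 | y[z]xxxzy__   read z → write x, move →, go to p2
p2 | yx[x]xxzy__   read x → write y, move ·, go to p3
p3 | yx[y]xxzy__   read y → write _, move ·, go to p1
p1 | yx[_]xxzy__   read _ → write y, move →, go to p2
p2 | yxy[x]xzy__   read x → write y, move ·, go to p3
p3 | yxy[y]xzy__   read y → write _, move ·, go to p1
p1 | yxy[_]xzy__   read _ → write y, move →, go to p2
p2 | yxyy[x]zy__   read x → write y, move ·, go to p3
p3 | yxyy[y]zy__   read y → write _, move ·, go to p1
p1 | yxyy[_]zy__   read _ → write y, move →, go to p2
p2 | yxyyy[z]y__   read z → write z, move →, go to p0
p0 | yxyyyz[y]__   read y → write y, move →, go to p1
p1 | yxyyyzy[_]_   read _ → write y, move →, go to p2
p2 | yxyyyzyy[_]   read _ → write x, move ←, go to p2
p2 | yxyyyzy[y]x   read y → write _, move ·, go to p3
p3 | yxyyyzy[_]x   read _ → write x, move ←, go to p3
p3 | yxyyyz[y]xx   read y → write _, move ·, go to p1
p1 | yxyyyz[_]xx   read _ → write y, move →, go to p2
p2 | yxyyyzy[x]x   read x → write y, move ·, go to p3
p3 | yxyyyzy[y]x   read y → write _, move ·, go to p1
p1 | yxyyyzy[_]x   read _ → write y, move →, go to p2
p2 | yxyyyzyy[x]   read x → write y, move ·, go to p3
p3 | yxyyyzyy[y]   read y → write _, move ·, go to p1
p1 | yxyyyzyy[_]
After 24 steps: state p1, head at 8, tape yxyyyzyy.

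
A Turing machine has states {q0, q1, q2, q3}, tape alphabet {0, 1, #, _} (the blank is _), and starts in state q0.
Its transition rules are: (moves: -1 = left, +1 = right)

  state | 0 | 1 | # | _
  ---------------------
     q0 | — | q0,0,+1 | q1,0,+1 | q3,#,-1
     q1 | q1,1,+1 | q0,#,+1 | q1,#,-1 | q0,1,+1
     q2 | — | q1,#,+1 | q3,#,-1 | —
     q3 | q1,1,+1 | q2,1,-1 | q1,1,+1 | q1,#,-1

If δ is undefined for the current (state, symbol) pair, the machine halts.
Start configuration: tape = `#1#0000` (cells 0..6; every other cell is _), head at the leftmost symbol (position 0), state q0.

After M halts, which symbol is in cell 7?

#

state=q0 head=0 tape=[#]1#0000____   (q0,#)→(q1,0,+1)
state=q1 head=1 tape=0[1]#0000____   (q1,1)→(q0,#,+1)
state=q0 head=2 tape=0#[#]0000____   (q0,#)→(q1,0,+1)
state=q1 head=3 tape=0#0[0]000____   (q1,0)→(q1,1,+1)
state=q1 head=4 tape=0#01[0]00____   (q1,0)→(q1,1,+1)
state=q1 head=5 tape=0#011[0]0____   (q1,0)→(q1,1,+1)
state=q1 head=6 tape=0#0111[0]____   (q1,0)→(q1,1,+1)
state=q1 head=7 tape=0#01111[_]___   (q1,_)→(q0,1,+1)
state=q0 head=8 tape=0#011111[_]__   (q0,_)→(q3,#,-1)
state=q3 head=7 tape=0#01111[1]#__   (q3,1)→(q2,1,-1)
state=q2 head=6 tape=0#0111[1]1#__   (q2,1)→(q1,#,+1)
state=q1 head=7 tape=0#0111#[1]#__   (q1,1)→(q0,#,+1)
state=q0 head=8 tape=0#0111##[#]__   (q0,#)→(q1,0,+1)
state=q1 head=9 tape=0#0111##0[_]_   (q1,_)→(q0,1,+1)
state=q0 head=10 tape=0#0111##01[_]   (q0,_)→(q3,#,-1)
state=q3 head=9 tape=0#0111##0[1]#   (q3,1)→(q2,1,-1)
state=q2 head=8 tape=0#0111##[0]1#
Cell 7 holds # when M halts.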